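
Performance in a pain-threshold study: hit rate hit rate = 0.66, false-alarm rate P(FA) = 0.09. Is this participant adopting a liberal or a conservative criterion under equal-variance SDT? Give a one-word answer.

conservative

z(H) = 0.412, z(FA) = -1.341
c = −½·(z(H) + z(FA)) = 0.4645
c > 0 → conservative criterion (biased toward responding “no”).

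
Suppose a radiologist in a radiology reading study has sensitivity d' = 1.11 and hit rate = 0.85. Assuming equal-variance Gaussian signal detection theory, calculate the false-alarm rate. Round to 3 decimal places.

false-alarm rate = 0.471

z(hit rate) = z(0.85) = 1.0364
z(FA) = z(H) − d' = 1.0364 − 1.11 = -0.0736
false-alarm rate = Φ(-0.0736) = 0.4707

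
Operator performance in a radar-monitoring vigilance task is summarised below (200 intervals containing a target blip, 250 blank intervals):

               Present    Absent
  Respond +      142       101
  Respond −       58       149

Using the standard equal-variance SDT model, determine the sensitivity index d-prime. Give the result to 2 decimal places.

d-prime = 0.80

H = 142/200 = 0.7100
FA = 101/250 = 0.4040
z(0.7100) = 0.5534, z(0.4040) = -0.2430
d' = z(H) − z(FA) = 0.5534 − (-0.2430) = 0.7964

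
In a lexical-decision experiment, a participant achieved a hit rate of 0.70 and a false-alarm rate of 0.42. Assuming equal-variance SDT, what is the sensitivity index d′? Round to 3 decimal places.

d′ = 0.726

Φ⁻¹(0.70) = 0.5244, Φ⁻¹(0.42) = -0.2019
d' = z(H) − z(FA) = 0.5244 − (-0.2019) = 0.7263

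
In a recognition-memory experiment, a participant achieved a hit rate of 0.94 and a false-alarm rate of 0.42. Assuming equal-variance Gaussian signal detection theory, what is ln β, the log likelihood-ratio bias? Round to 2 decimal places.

ln β = -1.19

z(0.94) = 1.555, z(0.42) = -0.202
ln β = −½·[z(H)² − z(FA)²] = −0.5 × (2.418 − 0.041) = -1.1885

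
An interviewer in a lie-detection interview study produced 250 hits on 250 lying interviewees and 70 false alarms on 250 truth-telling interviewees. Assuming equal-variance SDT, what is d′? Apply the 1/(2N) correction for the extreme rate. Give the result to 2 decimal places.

The hit rate is 250/250 = 1, so apply the 1/(2N) correction: H → 1 − 1/(2·250) = 0.99800.
z(H) = z(0.99800) = 2.878
z(FA) = z(0.28000) = -0.583
d' = 2.878 − (-0.583) = 3.461

d′ = 3.46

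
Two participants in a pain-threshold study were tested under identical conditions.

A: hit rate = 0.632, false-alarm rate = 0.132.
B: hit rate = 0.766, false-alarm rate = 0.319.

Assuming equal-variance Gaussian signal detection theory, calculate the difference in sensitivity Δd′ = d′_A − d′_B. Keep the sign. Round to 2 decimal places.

Δd′ = 0.26

A: z(0.632) = 0.337, z(0.132) = -1.117, d' = 1.454
B: z(0.766) = 0.726, z(0.319) = -0.470, d' = 1.196
Δd' = d'_A − d'_B = 1.454 − 1.196 = 0.258
A has the higher sensitivity.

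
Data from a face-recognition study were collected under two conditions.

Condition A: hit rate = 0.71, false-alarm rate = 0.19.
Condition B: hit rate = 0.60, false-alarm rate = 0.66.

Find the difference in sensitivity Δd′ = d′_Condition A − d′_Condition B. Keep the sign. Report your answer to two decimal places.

Δd′ = 1.59

Condition A: z(0.71) = 0.553, z(0.19) = -0.878, d' = 1.431
Condition B: z(0.60) = 0.253, z(0.66) = 0.412, d' = -0.159
Δd' = d'_Condition A − d'_Condition B = 1.431 − (-0.159) = 1.590
Condition A has the higher sensitivity.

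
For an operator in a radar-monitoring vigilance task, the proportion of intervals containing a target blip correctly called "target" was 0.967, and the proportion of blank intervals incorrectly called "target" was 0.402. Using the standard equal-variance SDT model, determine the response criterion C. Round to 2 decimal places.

C = -0.80

Φ⁻¹(H) = Φ⁻¹(0.967) = 1.838
Φ⁻¹(FA) = Φ⁻¹(0.402) = -0.248
c = −½·[z(H) + z(FA)] = −0.5 × (1.838 + (-0.248)) = -0.795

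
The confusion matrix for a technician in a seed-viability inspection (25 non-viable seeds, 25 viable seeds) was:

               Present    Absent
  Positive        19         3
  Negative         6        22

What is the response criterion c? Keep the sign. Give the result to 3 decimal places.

H = 19/25 = 0.7600
FA = 3/25 = 0.1200
z(H) = z(0.7600) = 0.7063
z(FA) = z(0.1200) = -1.1750
c = −½·[z(H) + z(FA)] = −0.5 × (0.7063 + (-1.1750)) = 0.23435

c = 0.234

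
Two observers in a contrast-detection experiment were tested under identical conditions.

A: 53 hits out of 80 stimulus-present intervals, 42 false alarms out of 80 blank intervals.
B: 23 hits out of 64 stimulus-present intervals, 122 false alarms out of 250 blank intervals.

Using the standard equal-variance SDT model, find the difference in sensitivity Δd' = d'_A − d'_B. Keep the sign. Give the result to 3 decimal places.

A: z(0.6625) = 0.4193, z(0.5250) = 0.0627, d' = 0.3566
B: z(0.3594) = -0.3601, z(0.4880) = -0.0301, d' = -0.3300
Δd' = d'_A − d'_B = 0.3566 − (-0.3300) = 0.6866
A has the higher sensitivity.

Δd' = 0.687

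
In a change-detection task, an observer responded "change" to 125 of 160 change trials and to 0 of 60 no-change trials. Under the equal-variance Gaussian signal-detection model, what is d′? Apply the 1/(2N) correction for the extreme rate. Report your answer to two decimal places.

The false-alarm rate is 0/60 = 0, so apply the 1/(2N) correction: FA → 1/(2·60) = 0.00833.
z(H) = z(0.78125) = 0.776
z(FA) = z(0.00833) = -2.394
d' = 0.776 − (-2.394) = 3.170

d′ = 3.17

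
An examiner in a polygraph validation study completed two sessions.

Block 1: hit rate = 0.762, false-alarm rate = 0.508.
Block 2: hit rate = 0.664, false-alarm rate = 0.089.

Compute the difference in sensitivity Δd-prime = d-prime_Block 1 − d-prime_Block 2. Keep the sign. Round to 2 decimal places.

Δd-prime = -1.08

Block 1: z(0.762) = 0.713, z(0.508) = 0.020, d' = 0.693
Block 2: z(0.664) = 0.423, z(0.089) = -1.347, d' = 1.770
Δd' = d'_Block 1 − d'_Block 2 = 0.693 − 1.770 = -1.077
Block 2 has the higher sensitivity.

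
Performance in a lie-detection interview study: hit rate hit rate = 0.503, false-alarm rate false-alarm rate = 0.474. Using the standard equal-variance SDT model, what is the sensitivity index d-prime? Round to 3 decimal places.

d-prime = 0.073

z(0.503) = 0.0075, z(0.474) = -0.0652
d' = z(H) − z(FA) = 0.0075 − (-0.0652) = 0.0727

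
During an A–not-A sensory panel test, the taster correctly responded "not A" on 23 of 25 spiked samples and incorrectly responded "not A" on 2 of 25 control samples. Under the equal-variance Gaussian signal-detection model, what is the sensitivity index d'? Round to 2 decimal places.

H = 23/25 = 0.9200
FA = 2/25 = 0.0800
z(0.9200) = 1.4051, z(0.0800) = -1.4051
d' = z(H) − z(FA) = 1.4051 − (-1.4051) = 2.8102

d' = 2.81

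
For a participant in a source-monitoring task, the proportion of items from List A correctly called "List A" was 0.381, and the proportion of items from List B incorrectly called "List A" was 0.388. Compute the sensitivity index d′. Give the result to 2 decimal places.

z(H) = z(0.381) = -0.303
z(FA) = z(0.388) = -0.285
d' = z(H) − z(FA) = -0.303 − (-0.285) = -0.018

d′ = -0.02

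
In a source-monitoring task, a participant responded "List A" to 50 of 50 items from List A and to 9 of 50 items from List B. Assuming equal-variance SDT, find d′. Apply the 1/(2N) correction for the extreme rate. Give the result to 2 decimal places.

d′ = 3.24

The hit rate is 50/50 = 1, so apply the 1/(2N) correction: H → 1 − 1/(2·50) = 0.99000.
z(H) = z(0.99000) = 2.326
z(FA) = z(0.18000) = -0.915
d' = 2.326 − (-0.915) = 3.241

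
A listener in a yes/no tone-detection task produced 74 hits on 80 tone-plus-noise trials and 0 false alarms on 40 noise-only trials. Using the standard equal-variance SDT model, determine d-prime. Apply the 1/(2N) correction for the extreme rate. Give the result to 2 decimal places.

d-prime = 3.68

The false-alarm rate is 0/40 = 0, so apply the 1/(2N) correction: FA → 1/(2·40) = 0.01250.
z(H) = z(0.92500) = 1.440
z(FA) = z(0.01250) = -2.241
d' = 1.440 − (-2.241) = 3.681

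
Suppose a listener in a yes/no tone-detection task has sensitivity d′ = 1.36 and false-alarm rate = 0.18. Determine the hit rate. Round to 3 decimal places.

z(false-alarm rate) = z(0.18) = -0.9154
z(H) = z(FA) + d' = -0.9154 + 1.36 = 0.4446
hit rate = Φ(0.4446) = 0.6717

hit rate = 0.672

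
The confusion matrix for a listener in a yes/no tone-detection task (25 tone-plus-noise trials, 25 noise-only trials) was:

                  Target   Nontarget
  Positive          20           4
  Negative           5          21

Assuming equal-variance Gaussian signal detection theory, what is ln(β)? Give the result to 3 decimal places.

ln β = 0.140

H = 20/25 = 0.8000
FA = 4/25 = 0.1600
z(H) = 0.8416
z(FA) = -0.9945
ln β = −½·[z(H)² − z(FA)²] = −0.5 × (0.7083 − 0.9890) = 0.14035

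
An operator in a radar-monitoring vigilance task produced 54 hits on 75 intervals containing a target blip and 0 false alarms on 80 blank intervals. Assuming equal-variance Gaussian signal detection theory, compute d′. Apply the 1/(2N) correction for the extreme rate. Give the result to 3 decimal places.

The false-alarm rate is 0/80 = 0, so apply the 1/(2N) correction: FA → 1/(2·80) = 0.00625.
z(H) = z(0.72000) = 0.5828
z(FA) = z(0.00625) = -2.4977
d' = 0.5828 − (-2.4977) = 3.0805

d′ = 3.081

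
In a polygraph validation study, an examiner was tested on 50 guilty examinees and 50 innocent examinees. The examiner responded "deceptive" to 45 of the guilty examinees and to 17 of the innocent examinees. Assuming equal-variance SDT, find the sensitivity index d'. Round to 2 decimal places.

H = 45/50 = 0.9000
FA = 17/50 = 0.3400
Φ⁻¹(0.9000) = 1.2816, Φ⁻¹(0.3400) = -0.4125
d' = z(H) − z(FA) = 1.2816 − (-0.4125) = 1.6941

d' = 1.69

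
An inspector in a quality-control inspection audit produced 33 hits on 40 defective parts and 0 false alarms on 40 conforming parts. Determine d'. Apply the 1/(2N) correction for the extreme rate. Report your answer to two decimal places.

The false-alarm rate is 0/40 = 0, so apply the 1/(2N) correction: FA → 1/(2·40) = 0.01250.
z(H) = z(0.82500) = 0.935
z(FA) = z(0.01250) = -2.241
d' = 0.935 − (-2.241) = 3.176

d' = 3.18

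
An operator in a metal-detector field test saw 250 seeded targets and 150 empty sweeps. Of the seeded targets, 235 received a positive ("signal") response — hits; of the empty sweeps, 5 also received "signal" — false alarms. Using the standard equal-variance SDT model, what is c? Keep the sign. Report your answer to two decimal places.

H = 235/250 = 0.9400
FA = 5/150 = 0.0333
Φ⁻¹(H) = Φ⁻¹(0.9400) = 1.5548
Φ⁻¹(FA) = Φ⁻¹(0.0333) = -1.8344
c = −½·[z(H) + z(FA)] = −0.5 × (1.5548 + (-1.8344)) = 0.1398
c > 0: the operator has a conservative response bias.

c = 0.14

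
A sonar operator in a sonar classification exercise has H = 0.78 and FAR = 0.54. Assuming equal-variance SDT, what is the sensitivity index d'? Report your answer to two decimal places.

d' = 0.67

z(H) = 0.7722
z(FA) = 0.1004
d' = z(H) − z(FA) = 0.7722 − 0.1004 = 0.6718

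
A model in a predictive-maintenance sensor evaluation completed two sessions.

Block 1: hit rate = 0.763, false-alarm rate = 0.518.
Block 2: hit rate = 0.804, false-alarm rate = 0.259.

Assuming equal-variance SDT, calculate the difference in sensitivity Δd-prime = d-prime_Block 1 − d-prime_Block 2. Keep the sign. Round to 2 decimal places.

Δd-prime = -0.83

Block 1: z(0.763) = 0.716, z(0.518) = 0.045, d' = 0.671
Block 2: z(0.804) = 0.856, z(0.259) = -0.646, d' = 1.502
Δd' = d'_Block 1 − d'_Block 2 = 0.671 − 1.502 = -0.831
Block 2 has the higher sensitivity.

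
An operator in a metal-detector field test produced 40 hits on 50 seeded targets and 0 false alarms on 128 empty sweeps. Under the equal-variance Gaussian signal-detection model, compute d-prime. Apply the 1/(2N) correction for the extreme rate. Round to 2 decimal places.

The false-alarm rate is 0/128 = 0, so apply the 1/(2N) correction: FA → 1/(2·128) = 0.00391.
z(H) = z(0.80000) = 0.842
z(FA) = z(0.00391) = -2.660
d' = 0.842 − (-2.660) = 3.502

d-prime = 3.50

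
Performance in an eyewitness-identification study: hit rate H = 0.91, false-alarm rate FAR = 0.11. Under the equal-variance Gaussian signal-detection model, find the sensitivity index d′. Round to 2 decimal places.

d′ = 2.57

Φ⁻¹(H) = 1.3408
Φ⁻¹(FA) = -1.2265
d' = z(H) − z(FA) = 1.3408 − (-1.2265) = 2.5673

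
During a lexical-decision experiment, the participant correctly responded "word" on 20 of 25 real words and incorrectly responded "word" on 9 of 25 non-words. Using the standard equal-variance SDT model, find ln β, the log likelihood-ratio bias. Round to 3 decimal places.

H = 20/25 = 0.8000
FA = 9/25 = 0.3600
z(H) = 0.8416
z(FA) = -0.3585
ln β = −½·[z(H)² − z(FA)²] = −0.5 × (0.7083 − 0.1285) = -0.2899

ln β = -0.290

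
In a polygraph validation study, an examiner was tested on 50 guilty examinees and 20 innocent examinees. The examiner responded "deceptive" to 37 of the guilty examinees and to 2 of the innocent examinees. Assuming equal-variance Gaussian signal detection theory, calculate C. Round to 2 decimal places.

C = 0.32

H = 37/50 = 0.7400
FA = 2/20 = 0.1000
Φ⁻¹(H) = 0.643
Φ⁻¹(FA) = -1.282
c = −½·[z(H) + z(FA)] = −0.5 × (0.643 + (-1.282)) = 0.3195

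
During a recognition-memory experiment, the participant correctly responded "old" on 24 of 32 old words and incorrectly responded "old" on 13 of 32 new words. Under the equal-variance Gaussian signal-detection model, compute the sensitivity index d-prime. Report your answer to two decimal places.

d-prime = 0.91

H = 24/32 = 0.7500
FA = 13/32 = 0.4062
Φ⁻¹(H) = Φ⁻¹(0.7500) = 0.6745
Φ⁻¹(FA) = Φ⁻¹(0.4062) = -0.2373
d' = z(H) − z(FA) = 0.6745 − (-0.2373) = 0.9118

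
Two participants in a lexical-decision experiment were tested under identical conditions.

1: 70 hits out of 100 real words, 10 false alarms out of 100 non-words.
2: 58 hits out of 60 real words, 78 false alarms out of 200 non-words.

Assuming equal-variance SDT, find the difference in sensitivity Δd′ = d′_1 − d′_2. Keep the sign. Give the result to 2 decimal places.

Δd′ = -0.31

1: z(0.7000) = 0.524, z(0.1000) = -1.282, d' = 1.806
2: z(0.9667) = 1.834, z(0.3900) = -0.279, d' = 2.113
Δd' = d'_1 − d'_2 = 1.806 − 2.113 = -0.307
2 has the higher sensitivity.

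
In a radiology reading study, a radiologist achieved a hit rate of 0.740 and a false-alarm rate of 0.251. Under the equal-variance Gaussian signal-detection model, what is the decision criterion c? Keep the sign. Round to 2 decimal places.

z(H) = 0.6433
z(FA) = -0.6713
c = −½·[z(H) + z(FA)] = −0.5 × (0.6433 + (-0.6713)) = 0.0140
c > 0: the radiologist has a conservative response bias.

c = 0.01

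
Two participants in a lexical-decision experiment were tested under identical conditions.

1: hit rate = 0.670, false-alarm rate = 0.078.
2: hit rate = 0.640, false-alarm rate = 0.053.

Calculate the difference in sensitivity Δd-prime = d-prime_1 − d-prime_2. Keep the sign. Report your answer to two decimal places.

Δd-prime = -0.12

1: z(0.670) = 0.440, z(0.078) = -1.419, d' = 1.859
2: z(0.640) = 0.358, z(0.053) = -1.616, d' = 1.974
Δd' = d'_1 − d'_2 = 1.859 − 1.974 = -0.115
2 has the higher sensitivity.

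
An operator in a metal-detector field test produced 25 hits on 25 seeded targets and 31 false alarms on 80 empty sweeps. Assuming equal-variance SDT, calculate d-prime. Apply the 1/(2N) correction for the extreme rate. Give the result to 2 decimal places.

The hit rate is 25/25 = 1, so apply the 1/(2N) correction: H → 1 − 1/(2·25) = 0.98000.
z(H) = z(0.98000) = 2.054
z(FA) = z(0.38750) = -0.286
d' = 2.054 − (-0.286) = 2.340

d-prime = 2.34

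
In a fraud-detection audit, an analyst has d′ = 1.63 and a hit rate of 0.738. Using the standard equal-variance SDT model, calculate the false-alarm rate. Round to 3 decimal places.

false-alarm rate = 0.160

z(hit rate) = z(0.738) = 0.6372
z(FA) = z(H) − d' = 0.6372 − 1.63 = -0.9928
false-alarm rate = Φ(-0.9928) = 0.1604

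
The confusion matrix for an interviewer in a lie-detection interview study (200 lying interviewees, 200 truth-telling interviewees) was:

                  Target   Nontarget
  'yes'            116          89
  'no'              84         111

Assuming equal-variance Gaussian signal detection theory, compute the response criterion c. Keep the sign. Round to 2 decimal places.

H = 116/200 = 0.5800
FA = 89/200 = 0.4450
z(0.5800) = 0.202, z(0.4450) = -0.138
c = −½·[z(H) + z(FA)] = −0.5 × (0.202 + (-0.138)) = -0.032

c = -0.03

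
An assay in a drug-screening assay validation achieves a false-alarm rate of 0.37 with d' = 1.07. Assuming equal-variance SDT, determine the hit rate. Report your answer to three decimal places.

hit rate = 0.770

z(false-alarm rate) = z(0.37) = -0.3319
z(H) = z(FA) + d' = -0.3319 + 1.07 = 0.7381
hit rate = Φ(0.7381) = 0.7698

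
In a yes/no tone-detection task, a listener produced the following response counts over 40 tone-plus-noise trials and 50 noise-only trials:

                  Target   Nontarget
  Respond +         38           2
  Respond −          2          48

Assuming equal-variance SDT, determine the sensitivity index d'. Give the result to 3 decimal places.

d' = 3.396

H = 38/40 = 0.9500
FA = 2/50 = 0.0400
z(H) = z(0.9500) = 1.6449
z(FA) = z(0.0400) = -1.7507
d' = z(H) − z(FA) = 1.6449 − (-1.7507) = 3.3956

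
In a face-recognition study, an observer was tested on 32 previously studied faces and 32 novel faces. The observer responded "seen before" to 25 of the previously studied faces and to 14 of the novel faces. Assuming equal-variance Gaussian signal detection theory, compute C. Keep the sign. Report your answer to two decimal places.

C = -0.31

H = 25/32 = 0.7812
FA = 14/32 = 0.4375
z(H) = 0.7763
z(FA) = -0.1573
c = −½·[z(H) + z(FA)] = −0.5 × (0.7763 + (-0.1573)) = -0.3095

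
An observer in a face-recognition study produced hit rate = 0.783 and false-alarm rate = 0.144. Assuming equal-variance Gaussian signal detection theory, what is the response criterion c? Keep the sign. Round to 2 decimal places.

z(H) = z(0.783) = 0.782
z(FA) = z(0.144) = -1.063
c = −½·[z(H) + z(FA)] = −0.5 × (0.782 + (-1.063)) = 0.1405
c > 0: the observer has a conservative response bias.

c = 0.14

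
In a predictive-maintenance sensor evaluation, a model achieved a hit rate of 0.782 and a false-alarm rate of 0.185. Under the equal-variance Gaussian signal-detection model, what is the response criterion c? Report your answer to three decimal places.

z(0.782) = 0.7790, z(0.185) = -0.8965
c = −½·[z(H) + z(FA)] = −0.5 × (0.7790 + (-0.8965)) = 0.05875
c > 0: the model has a conservative response bias.

c = 0.059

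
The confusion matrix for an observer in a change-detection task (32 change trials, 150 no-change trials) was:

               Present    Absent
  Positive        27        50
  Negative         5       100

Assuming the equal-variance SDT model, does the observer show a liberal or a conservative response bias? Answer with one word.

z(H) = 1.010, z(FA) = -0.431
c = −½·(z(H) + z(FA)) = -0.2895
c < 0 → liberal criterion (biased toward responding “yes”).

liberal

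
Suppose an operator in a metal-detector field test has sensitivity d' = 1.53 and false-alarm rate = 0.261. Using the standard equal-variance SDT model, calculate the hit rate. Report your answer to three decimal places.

hit rate = 0.813

z(false-alarm rate) = z(0.261) = -0.6403
z(H) = z(FA) + d' = -0.6403 + 1.53 = 0.8897
hit rate = Φ(0.8897) = 0.8132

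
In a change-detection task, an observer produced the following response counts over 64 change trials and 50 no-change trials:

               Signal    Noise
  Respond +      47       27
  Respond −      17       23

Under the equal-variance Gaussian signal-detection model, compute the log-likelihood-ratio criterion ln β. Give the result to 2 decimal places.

ln β = -0.19

H = 47/64 = 0.7344
FA = 27/50 = 0.5400
z(H) = z(0.7344) = 0.626
z(FA) = z(0.5400) = 0.100
ln β = −½·[z(H)² − z(FA)²] = −0.5 × (0.392 − 0.010) = -0.191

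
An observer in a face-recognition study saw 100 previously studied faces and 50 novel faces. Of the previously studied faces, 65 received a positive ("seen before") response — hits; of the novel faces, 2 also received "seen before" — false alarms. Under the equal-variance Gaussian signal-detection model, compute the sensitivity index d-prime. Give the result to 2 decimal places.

H = 65/100 = 0.6500
FA = 2/50 = 0.0400
z(0.6500) = 0.385, z(0.0400) = -1.751
d' = z(H) − z(FA) = 0.385 − (-1.751) = 2.136

d-prime = 2.14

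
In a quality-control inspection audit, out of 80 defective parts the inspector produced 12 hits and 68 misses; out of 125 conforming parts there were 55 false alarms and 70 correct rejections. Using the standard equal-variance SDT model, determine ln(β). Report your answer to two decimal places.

ln β = -0.53

H = 12/80 = 0.1500
FA = 55/125 = 0.4400
Φ⁻¹(H) = Φ⁻¹(0.1500) = -1.036
Φ⁻¹(FA) = Φ⁻¹(0.4400) = -0.151
ln β = −½·[z(H)² − z(FA)²] = −0.5 × (1.073 − 0.023) = -0.525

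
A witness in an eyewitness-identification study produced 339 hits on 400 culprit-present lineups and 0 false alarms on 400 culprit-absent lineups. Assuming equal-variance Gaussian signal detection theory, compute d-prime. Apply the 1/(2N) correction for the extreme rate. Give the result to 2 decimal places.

d-prime = 4.05

The false-alarm rate is 0/400 = 0, so apply the 1/(2N) correction: FA → 1/(2·400) = 0.00125.
z(H) = z(0.84750) = 1.026
z(FA) = z(0.00125) = -3.023
d' = 1.026 − (-3.023) = 4.049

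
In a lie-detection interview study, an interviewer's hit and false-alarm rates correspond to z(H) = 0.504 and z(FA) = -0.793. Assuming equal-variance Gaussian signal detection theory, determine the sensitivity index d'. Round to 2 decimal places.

d' = z(H) − z(FA) = 0.504 − (-0.793) = 1.297

d' = 1.30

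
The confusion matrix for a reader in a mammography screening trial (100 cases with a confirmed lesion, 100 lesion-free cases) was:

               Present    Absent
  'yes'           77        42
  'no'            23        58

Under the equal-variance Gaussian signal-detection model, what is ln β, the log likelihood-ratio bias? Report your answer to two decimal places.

H = 77/100 = 0.7700
FA = 42/100 = 0.4200
Φ⁻¹(H) = 0.739
Φ⁻¹(FA) = -0.202
ln β = −½·[z(H)² − z(FA)²] = −0.5 × (0.546 − 0.041) = -0.2525

ln β = -0.25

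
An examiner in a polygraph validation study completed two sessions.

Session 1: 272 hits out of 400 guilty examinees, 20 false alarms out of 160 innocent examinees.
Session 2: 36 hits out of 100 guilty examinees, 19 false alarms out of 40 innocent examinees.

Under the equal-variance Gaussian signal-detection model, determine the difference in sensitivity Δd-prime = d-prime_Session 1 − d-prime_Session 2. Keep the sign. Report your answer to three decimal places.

Δd-prime = 1.914

Session 1: z(0.6800) = 0.4677, z(0.1250) = -1.1503, d' = 1.6180
Session 2: z(0.3600) = -0.3585, z(0.4750) = -0.0627, d' = -0.2958
Δd' = d'_Session 1 − d'_Session 2 = 1.6180 − (-0.2958) = 1.9138
Session 1 has the higher sensitivity.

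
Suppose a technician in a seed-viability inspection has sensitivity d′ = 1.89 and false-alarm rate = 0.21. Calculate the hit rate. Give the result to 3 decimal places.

z(false-alarm rate) = z(0.21) = -0.8064
z(H) = z(FA) + d' = -0.8064 + 1.89 = 1.0836
hit rate = Φ(1.0836) = 0.8607

hit rate = 0.861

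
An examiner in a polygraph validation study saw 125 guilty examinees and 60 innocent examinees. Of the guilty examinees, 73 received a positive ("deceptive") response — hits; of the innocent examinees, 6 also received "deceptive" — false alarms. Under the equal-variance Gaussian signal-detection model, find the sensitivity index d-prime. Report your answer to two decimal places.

d-prime = 1.49

H = 73/125 = 0.5840
FA = 6/60 = 0.1000
Φ⁻¹(H) = Φ⁻¹(0.5840) = 0.212
Φ⁻¹(FA) = Φ⁻¹(0.1000) = -1.282
d' = z(H) − z(FA) = 0.212 − (-1.282) = 1.494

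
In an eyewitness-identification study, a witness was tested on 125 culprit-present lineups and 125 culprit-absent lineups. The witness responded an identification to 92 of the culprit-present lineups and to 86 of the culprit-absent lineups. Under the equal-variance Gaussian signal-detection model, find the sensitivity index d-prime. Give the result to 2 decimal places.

d-prime = 0.14

H = 92/125 = 0.7360
FA = 86/125 = 0.6880
z(H) = 0.6311
z(FA) = 0.4902
d' = z(H) − z(FA) = 0.6311 − 0.4902 = 0.1409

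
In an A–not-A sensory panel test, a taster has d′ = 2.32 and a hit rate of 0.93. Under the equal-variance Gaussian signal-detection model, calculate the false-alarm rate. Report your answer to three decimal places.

false-alarm rate = 0.199

z(hit rate) = z(0.93) = 1.4758
z(FA) = z(H) − d' = 1.4758 − 2.32 = -0.8442
false-alarm rate = Φ(-0.8442) = 0.1993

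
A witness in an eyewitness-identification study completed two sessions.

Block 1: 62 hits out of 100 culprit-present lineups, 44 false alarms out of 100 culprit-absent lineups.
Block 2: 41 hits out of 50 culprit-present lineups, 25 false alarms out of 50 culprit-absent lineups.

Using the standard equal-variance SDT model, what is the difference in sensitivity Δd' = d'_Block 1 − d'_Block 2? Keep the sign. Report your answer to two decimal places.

Block 1: z(0.6200) = 0.305, z(0.4400) = -0.151, d' = 0.456
Block 2: z(0.8200) = 0.915, z(0.5000) = 0.000, d' = 0.915
Δd' = d'_Block 1 − d'_Block 2 = 0.456 − 0.915 = -0.459
Block 2 has the higher sensitivity.

Δd' = -0.46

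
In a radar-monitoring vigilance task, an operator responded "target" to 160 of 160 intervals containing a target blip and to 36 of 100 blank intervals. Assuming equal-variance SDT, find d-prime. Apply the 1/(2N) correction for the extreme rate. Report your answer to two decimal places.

d-prime = 3.09

The hit rate is 160/160 = 1, so apply the 1/(2N) correction: H → 1 − 1/(2·160) = 0.99687.
z(H) = z(0.99687) = 2.734
z(FA) = z(0.36000) = -0.358
d' = 2.734 − (-0.358) = 3.092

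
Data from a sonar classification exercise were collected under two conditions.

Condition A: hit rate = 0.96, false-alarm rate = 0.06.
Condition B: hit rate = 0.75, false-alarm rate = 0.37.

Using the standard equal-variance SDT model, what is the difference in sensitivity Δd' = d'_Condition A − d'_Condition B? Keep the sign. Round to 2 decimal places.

Δd' = 2.30

Condition A: z(0.96) = 1.751, z(0.06) = -1.555, d' = 3.306
Condition B: z(0.75) = 0.674, z(0.37) = -0.332, d' = 1.006
Δd' = d'_Condition A − d'_Condition B = 3.306 − 1.006 = 2.300
Condition A has the higher sensitivity.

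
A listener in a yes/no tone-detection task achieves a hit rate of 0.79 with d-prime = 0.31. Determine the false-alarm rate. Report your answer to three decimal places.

z(hit rate) = z(0.79) = 0.8064
z(FA) = z(H) − d' = 0.8064 − 0.31 = 0.4964
false-alarm rate = Φ(0.4964) = 0.6902

false-alarm rate = 0.690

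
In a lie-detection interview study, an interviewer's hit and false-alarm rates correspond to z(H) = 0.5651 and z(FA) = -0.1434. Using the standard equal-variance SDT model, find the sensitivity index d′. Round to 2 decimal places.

d′ = 0.71

d' = z(H) − z(FA) = 0.5651 − (-0.1434) = 0.7085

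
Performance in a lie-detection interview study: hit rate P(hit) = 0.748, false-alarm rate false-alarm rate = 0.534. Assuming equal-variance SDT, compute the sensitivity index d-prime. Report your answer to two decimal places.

d-prime = 0.58

z(H) = z(0.748) = 0.6682
z(FA) = z(0.534) = 0.0853
d' = z(H) − z(FA) = 0.6682 − 0.0853 = 0.5829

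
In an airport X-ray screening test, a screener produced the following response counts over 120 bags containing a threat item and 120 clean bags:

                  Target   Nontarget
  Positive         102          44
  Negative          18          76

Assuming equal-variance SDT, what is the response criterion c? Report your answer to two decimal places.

H = 102/120 = 0.8500
FA = 44/120 = 0.3667
Φ⁻¹(0.8500) = 1.036, Φ⁻¹(0.3667) = -0.341
c = −½·[z(H) + z(FA)] = −0.5 × (1.036 + (-0.341)) = -0.3475

c = -0.35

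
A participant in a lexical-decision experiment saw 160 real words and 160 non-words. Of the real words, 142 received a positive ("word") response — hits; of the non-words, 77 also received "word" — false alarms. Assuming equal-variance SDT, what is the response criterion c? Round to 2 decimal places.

c = -0.58

H = 142/160 = 0.8875
FA = 77/160 = 0.4813
z(H) = z(0.8875) = 1.213
z(FA) = z(0.4813) = -0.047
c = −½·[z(H) + z(FA)] = −0.5 × (1.213 + (-0.047)) = -0.583
c < 0: the participant has a liberal response bias.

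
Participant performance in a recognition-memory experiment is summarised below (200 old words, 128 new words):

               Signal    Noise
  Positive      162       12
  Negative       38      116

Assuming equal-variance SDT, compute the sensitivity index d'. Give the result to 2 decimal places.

d' = 2.20

H = 162/200 = 0.8100
FA = 12/128 = 0.0938
z(H) = 0.878
z(FA) = -1.318
d' = z(H) − z(FA) = 0.878 − (-1.318) = 2.196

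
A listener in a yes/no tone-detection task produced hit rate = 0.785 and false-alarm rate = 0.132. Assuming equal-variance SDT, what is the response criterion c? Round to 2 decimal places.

z(H) = z(0.785) = 0.789
z(FA) = z(0.132) = -1.117
c = −½·[z(H) + z(FA)] = −0.5 × (0.789 + (-1.117)) = 0.164

c = 0.16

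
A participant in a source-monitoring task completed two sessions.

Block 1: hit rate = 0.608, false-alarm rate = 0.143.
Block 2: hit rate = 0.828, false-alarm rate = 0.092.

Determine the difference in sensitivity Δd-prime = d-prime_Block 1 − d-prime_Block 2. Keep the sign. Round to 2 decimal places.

Block 1: z(0.608) = 0.274, z(0.143) = -1.067, d' = 1.341
Block 2: z(0.828) = 0.946, z(0.092) = -1.329, d' = 2.275
Δd' = d'_Block 1 − d'_Block 2 = 1.341 − 2.275 = -0.934
Block 2 has the higher sensitivity.

Δd-prime = -0.93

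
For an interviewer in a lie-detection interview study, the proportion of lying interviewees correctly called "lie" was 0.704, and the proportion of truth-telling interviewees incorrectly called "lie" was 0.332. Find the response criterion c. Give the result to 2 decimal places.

c = -0.05

z(0.704) = 0.5359, z(0.332) = -0.4344
c = −½·[z(H) + z(FA)] = −0.5 × (0.5359 + (-0.4344)) = -0.05075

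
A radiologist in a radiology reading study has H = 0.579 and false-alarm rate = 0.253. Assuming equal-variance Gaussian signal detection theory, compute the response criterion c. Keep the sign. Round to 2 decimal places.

z(H) = 0.199
z(FA) = -0.665
c = −½·[z(H) + z(FA)] = −0.5 × (0.199 + (-0.665)) = 0.233

c = 0.23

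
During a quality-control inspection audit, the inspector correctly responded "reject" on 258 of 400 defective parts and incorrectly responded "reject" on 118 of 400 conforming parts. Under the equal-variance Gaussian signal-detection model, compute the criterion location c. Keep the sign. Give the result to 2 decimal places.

c = 0.08

H = 258/400 = 0.6450
FA = 118/400 = 0.2950
Φ⁻¹(0.6450) = 0.372, Φ⁻¹(0.2950) = -0.539
c = −½·[z(H) + z(FA)] = −0.5 × (0.372 + (-0.539)) = 0.0835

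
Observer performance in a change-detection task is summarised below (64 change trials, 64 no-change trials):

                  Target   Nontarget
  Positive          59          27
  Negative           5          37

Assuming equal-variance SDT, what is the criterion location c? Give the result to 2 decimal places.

c = -0.61

H = 59/64 = 0.9219
FA = 27/64 = 0.4219
z(H) = 1.4180
z(FA) = -0.1970
c = −½·[z(H) + z(FA)] = −0.5 × (1.4180 + (-0.1970)) = -0.6105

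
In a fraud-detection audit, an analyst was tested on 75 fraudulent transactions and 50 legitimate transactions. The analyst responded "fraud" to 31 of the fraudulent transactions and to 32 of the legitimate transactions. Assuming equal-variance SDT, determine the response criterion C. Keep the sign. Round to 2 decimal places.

C = -0.07

H = 31/75 = 0.4133
FA = 32/50 = 0.6400
z(0.4133) = -0.219, z(0.6400) = 0.358
c = −½·[z(H) + z(FA)] = −0.5 × (-0.219 + 0.358) = -0.0695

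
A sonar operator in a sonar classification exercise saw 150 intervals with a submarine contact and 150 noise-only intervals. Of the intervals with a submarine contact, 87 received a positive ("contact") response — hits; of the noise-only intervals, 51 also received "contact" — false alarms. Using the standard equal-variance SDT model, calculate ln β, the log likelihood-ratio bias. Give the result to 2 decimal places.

H = 87/150 = 0.5800
FA = 51/150 = 0.3400
Φ⁻¹(H) = Φ⁻¹(0.5800) = 0.202
Φ⁻¹(FA) = Φ⁻¹(0.3400) = -0.412
ln β = −½·[z(H)² − z(FA)²] = −0.5 × (0.041 − 0.170) = 0.0645

ln β = 0.06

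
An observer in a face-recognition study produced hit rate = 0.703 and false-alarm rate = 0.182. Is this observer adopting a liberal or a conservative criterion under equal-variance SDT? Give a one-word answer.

conservative

z(H) = 0.533, z(FA) = -0.908
c = −½·(z(H) + z(FA)) = 0.1875
c > 0 → conservative criterion (biased toward responding “no”).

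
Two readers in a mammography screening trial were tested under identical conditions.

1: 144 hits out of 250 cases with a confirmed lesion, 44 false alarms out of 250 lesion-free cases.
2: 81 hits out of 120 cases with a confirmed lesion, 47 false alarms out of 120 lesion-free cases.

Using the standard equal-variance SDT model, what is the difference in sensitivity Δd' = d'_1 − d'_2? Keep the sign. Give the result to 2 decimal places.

Δd' = 0.39

1: z(0.5760) = 0.192, z(0.1760) = -0.931, d' = 1.123
2: z(0.6750) = 0.454, z(0.3917) = -0.275, d' = 0.729
Δd' = d'_1 − d'_2 = 1.123 − 0.729 = 0.394
1 has the higher sensitivity.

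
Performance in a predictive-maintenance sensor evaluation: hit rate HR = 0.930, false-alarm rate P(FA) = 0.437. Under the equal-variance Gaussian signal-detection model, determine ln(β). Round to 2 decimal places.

ln β = -1.08

Φ⁻¹(H) = 1.476
Φ⁻¹(FA) = -0.159
ln β = −½·[z(H)² − z(FA)²] = −0.5 × (2.179 − 0.025) = -1.077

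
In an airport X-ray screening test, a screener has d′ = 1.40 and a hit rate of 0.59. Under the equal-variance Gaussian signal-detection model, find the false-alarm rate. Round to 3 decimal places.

false-alarm rate = 0.121

z(hit rate) = z(0.59) = 0.2275
z(FA) = z(H) − d' = 0.2275 − 1.40 = -1.1725
false-alarm rate = Φ(-1.1725) = 0.1205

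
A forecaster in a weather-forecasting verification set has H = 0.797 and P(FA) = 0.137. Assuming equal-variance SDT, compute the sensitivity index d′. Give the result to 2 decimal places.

d′ = 1.92

z(H) = z(0.797) = 0.8310
z(FA) = z(0.137) = -1.0939
d' = z(H) − z(FA) = 0.8310 − (-1.0939) = 1.9249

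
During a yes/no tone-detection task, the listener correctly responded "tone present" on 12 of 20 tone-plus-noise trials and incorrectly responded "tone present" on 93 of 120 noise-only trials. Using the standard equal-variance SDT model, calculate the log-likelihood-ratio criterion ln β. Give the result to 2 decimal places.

ln β = 0.25

H = 12/20 = 0.6000
FA = 93/120 = 0.7750
Φ⁻¹(H) = 0.253
Φ⁻¹(FA) = 0.755
ln β = −½·[z(H)² − z(FA)²] = −0.5 × (0.064 − 0.570) = 0.253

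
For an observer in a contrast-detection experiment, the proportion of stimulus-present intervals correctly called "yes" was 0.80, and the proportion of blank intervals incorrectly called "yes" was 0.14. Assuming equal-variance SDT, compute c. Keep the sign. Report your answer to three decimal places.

z(H) = z(0.80) = 0.8416
z(FA) = z(0.14) = -1.0803
c = −½·[z(H) + z(FA)] = −0.5 × (0.8416 + (-1.0803)) = 0.11935
c > 0: the observer has a conservative response bias.

c = 0.119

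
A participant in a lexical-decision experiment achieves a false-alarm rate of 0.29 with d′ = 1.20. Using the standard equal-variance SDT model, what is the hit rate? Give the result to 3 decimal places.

hit rate = 0.741

z(false-alarm rate) = z(0.29) = -0.5534
z(H) = z(FA) + d' = -0.5534 + 1.20 = 0.6466
hit rate = Φ(0.6466) = 0.7411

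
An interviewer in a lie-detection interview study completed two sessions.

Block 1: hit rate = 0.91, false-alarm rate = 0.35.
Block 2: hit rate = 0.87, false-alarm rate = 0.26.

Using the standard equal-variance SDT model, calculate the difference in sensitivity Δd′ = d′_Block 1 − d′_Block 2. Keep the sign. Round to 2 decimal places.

Block 1: z(0.91) = 1.341, z(0.35) = -0.385, d' = 1.726
Block 2: z(0.87) = 1.126, z(0.26) = -0.643, d' = 1.769
Δd' = d'_Block 1 − d'_Block 2 = 1.726 − 1.769 = -0.043
Block 2 has the higher sensitivity.

Δd′ = -0.04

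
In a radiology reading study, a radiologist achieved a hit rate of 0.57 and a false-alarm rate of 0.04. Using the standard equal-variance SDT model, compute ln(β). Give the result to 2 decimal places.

z(H) = z(0.57) = 0.176
z(FA) = z(0.04) = -1.751
ln β = −½·[z(H)² − z(FA)²] = −0.5 × (0.031 − 3.066) = 1.5175

ln β = 1.52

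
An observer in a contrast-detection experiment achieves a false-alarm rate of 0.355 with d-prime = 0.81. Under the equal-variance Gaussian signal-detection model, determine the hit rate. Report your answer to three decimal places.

hit rate = 0.669

z(false-alarm rate) = z(0.355) = -0.3719
z(H) = z(FA) + d' = -0.3719 + 0.81 = 0.4381
hit rate = Φ(0.4381) = 0.6693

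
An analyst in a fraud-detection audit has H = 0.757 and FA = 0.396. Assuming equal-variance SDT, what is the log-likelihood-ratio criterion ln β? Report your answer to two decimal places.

z(0.757) = 0.697, z(0.396) = -0.264
ln β = −½·[z(H)² − z(FA)²] = −0.5 × (0.486 − 0.070) = -0.208

ln β = -0.21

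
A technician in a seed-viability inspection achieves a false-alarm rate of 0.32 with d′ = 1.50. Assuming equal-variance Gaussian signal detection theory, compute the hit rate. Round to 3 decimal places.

z(false-alarm rate) = z(0.32) = -0.4677
z(H) = z(FA) + d' = -0.4677 + 1.50 = 1.0323
hit rate = Φ(1.0323) = 0.8490

hit rate = 0.849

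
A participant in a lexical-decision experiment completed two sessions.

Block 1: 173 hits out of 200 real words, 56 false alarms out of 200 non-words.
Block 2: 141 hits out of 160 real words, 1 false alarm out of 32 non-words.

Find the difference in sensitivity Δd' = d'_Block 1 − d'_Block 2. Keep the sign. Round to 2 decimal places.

Block 1: z(0.8650) = 1.103, z(0.2800) = -0.583, d' = 1.686
Block 2: z(0.8812) = 1.181, z(0.0312) = -1.863, d' = 3.044
Δd' = d'_Block 1 − d'_Block 2 = 1.686 − 3.044 = -1.358
Block 2 has the higher sensitivity.

Δd' = -1.36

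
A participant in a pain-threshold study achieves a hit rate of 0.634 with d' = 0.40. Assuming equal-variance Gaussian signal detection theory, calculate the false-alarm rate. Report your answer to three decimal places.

false-alarm rate = 0.477

z(hit rate) = z(0.634) = 0.3425
z(FA) = z(H) − d' = 0.3425 − 0.40 = -0.0575
false-alarm rate = Φ(-0.0575) = 0.4771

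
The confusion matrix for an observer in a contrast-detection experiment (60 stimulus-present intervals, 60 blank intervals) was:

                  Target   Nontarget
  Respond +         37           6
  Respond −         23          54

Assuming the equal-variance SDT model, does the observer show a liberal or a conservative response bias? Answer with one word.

z(H) = 0.297, z(FA) = -1.282
c = −½·(z(H) + z(FA)) = 0.4925
c > 0 → conservative criterion (biased toward responding “no”).

conservative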